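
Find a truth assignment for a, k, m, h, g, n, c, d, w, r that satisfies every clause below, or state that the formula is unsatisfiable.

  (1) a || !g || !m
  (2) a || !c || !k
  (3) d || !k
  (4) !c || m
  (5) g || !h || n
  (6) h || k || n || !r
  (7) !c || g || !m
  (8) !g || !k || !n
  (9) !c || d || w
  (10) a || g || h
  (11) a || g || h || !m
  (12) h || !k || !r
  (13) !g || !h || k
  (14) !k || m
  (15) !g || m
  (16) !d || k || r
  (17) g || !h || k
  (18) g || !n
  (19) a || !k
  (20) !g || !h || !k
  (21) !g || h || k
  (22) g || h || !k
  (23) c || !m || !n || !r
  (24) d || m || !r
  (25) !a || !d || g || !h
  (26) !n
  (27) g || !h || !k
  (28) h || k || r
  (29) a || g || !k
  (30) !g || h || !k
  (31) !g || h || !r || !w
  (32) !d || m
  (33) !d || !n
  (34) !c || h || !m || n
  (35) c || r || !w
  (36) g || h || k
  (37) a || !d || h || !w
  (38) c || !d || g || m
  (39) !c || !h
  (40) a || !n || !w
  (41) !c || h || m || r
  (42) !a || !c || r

UNSATISFIABLE

Case g = True:
  (!g || m) forces m = True.
  (a || !g || !m) forces a = True.
  (!n) forces n = False.
  If h = True:
    (!g || !h || k) forces k = True.
    clause (!g || !h || !k) is falsified.
  If h = False:
    (!g || h || k) forces k = True.
    clause (!g || h || !k) is falsified.
  Every sub-case reaches a contradiction.
Case g = False:
  (g || !n) forces n = False.
  (g || !h || n) forces h = False.
  (a || g || h) forces a = True.
  (g || h || !k) forces k = False.
  Clause (g || h || k) is falsified — contradiction.
Both cases fail, so the formula is unsatisfiable.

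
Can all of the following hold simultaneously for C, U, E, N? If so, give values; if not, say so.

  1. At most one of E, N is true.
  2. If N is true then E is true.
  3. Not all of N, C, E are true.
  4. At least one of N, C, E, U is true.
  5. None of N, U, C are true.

C = False; U = False; E = True; N = False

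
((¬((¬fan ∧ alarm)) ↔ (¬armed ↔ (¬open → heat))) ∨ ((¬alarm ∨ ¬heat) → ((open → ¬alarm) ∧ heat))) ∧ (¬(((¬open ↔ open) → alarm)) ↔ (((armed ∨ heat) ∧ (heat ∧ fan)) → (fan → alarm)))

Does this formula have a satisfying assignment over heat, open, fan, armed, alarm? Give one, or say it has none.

heat=T, open=F, fan=T, armed=T, alarm=F

  (¬((¬fan ∧ alarm)) ↔ (¬armed ↔ (¬open → heat))) ∨ ((¬alarm ∨ ¬heat) → ((open → ¬alarm) ∧ heat)) = True
    ¬((¬fan ∧ alarm)) ↔ (¬armed ↔ (¬open → heat)) = False
      ¬((¬fan ∧ alarm)) = True
        ¬fan ∧ alarm = False
          ¬fan = False
      ¬armed ↔ (¬open → heat) = False
        ¬armed = False
        ¬open → heat = True
          ¬open = True
    (¬alarm ∨ ¬heat) → ((open → ¬alarm) ∧ heat) = True
      ¬alarm ∨ ¬heat = True
        ¬alarm = True
        ¬heat = False
      (open → ¬alarm) ∧ heat = True
        open → ¬alarm = True
          ¬alarm = True
  ¬(((¬open ↔ open) → alarm)) ↔ (((armed ∨ heat) ∧ (heat ∧ fan)) → (fan → alarm)) = True
    ¬(((¬open ↔ open) → alarm)) = False
      (¬open ↔ open) → alarm = True
        ¬open ↔ open = False
          ¬open = True
    ((armed ∨ heat) ∧ (heat ∧ fan)) → (fan → alarm) = False
      (armed ∨ heat) ∧ (heat ∧ fan) = True
        armed ∨ heat = True
        heat ∧ fan = True
      fan → alarm = False
Both conjuncts True, so the formula holds.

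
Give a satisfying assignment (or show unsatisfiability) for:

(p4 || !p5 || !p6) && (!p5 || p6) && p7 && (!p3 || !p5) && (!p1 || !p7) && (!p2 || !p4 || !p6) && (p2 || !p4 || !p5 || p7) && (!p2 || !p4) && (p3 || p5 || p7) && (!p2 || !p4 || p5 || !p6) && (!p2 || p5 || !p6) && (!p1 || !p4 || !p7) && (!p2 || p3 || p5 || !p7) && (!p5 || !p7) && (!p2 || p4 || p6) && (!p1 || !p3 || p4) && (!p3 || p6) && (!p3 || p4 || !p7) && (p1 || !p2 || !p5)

Unit clause (p7) forces p7 = True.
In (!p1 || !p7) only !p1 is left, so p1 = False.
In (!p5 || !p7) only !p5 is left, so p5 = False.
Try p2 = True:
  (!p2 || !p4) forces p4 = False.
  (!p2 || p5 || !p6) forces p6 = False.
  clause (!p2 || p4 || p6) is falsified — backtrack.
So p2 = False.
Set p3 = False.
Set p4 = False.
Set p6 = True.
All clauses satisfied.

p1 = False, p2 = False, p3 = False, p4 = False, p5 = False, p6 = True, p7 = True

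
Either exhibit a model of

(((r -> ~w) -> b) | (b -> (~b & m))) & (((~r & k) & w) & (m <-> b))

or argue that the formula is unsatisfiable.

k=T, r=F, b=F, m=F, w=T

  ((r -> ~w) -> b) | (b -> (~b & m)) = True
    (r -> ~w) -> b = False
      r -> ~w = True
        ~w = False
    b -> (~b & m) = True
      ~b & m = False
        ~b = True
  ((~r & k) & w) & (m <-> b) = True
    (~r & k) & w = True
      ~r & k = True
        ~r = True
    m <-> b = True
Both conjuncts True, so the formula holds.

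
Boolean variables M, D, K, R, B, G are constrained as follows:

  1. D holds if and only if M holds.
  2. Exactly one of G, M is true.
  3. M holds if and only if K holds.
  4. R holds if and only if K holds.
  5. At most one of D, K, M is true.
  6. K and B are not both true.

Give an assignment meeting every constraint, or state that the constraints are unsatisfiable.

M=F, D=F, K=F, R=F, B=F, G=T

  (1) D=F, M=F — same ✓
  (2) {G, M}: 1 true — exactly one ✓
  (3) M=F, K=F — same ✓
  (4) R=F, K=F — same ✓
  (5) {D, K, M}: 0 true — at most one ✓
  (6) K=F, B=F — not both ✓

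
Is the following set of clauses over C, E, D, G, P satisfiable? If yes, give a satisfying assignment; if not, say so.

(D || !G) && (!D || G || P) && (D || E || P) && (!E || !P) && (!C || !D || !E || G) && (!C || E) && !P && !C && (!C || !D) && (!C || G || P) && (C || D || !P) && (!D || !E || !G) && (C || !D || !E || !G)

Unit clause (!P) forces P = False.
Unit clause (!C) forces C = False.
Set E = False.
  then (D || E || P) forces D = True.
  then (!D || G || P) forces G = True.
All clauses satisfied.

C: False, E: False, D: True, G: True, P: False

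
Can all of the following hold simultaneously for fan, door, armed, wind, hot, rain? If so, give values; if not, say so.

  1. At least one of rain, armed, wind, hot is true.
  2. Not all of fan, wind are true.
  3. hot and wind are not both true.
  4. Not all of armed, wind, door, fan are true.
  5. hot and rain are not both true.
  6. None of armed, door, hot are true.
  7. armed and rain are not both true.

fan: False, door: False, armed: False, wind: False, hot: False, rain: True

  (1) {rain, armed, wind, hot}: 1 true — at least one ✓
  (2) {fan, wind}: 0/2 true — not all ✓
  (3) hot=F, wind=F — not both ✓
  (4) {armed, wind, door, fan}: 0/4 true — not all ✓
  (5) hot=F, rain=T — not both ✓
  (6) {armed, door, hot}: 0 true — none ✓
  (7) armed=F, rain=T — not both ✓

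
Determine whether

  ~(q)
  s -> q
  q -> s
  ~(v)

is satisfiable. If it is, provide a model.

q=F, s=F, v=F

Unit clause (~q) forces q = False.
Unit clause (~v) forces v = False.
In (q | ~s) only ~s is left, so s = False.
Check each clause:
  (~q): ~q holds.
  (~v): ~v holds.
  (q | ~s): ~s holds.
  (~q | s): ~q holds.
All clauses satisfied.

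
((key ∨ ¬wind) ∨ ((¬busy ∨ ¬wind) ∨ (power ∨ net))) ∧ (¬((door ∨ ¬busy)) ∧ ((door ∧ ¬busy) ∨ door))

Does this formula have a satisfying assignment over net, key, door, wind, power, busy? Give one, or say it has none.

Case door = True: the conjunct ¬((door ∨ ¬busy)) becomes ¬((True ∨ ¬busy)) = False.
Case door = False: the conjunct (door ∧ ¬busy) ∨ door becomes (False ∧ ¬busy) ∨ False = False.
Both cases fail — unsatisfiable.

Unsatisfiable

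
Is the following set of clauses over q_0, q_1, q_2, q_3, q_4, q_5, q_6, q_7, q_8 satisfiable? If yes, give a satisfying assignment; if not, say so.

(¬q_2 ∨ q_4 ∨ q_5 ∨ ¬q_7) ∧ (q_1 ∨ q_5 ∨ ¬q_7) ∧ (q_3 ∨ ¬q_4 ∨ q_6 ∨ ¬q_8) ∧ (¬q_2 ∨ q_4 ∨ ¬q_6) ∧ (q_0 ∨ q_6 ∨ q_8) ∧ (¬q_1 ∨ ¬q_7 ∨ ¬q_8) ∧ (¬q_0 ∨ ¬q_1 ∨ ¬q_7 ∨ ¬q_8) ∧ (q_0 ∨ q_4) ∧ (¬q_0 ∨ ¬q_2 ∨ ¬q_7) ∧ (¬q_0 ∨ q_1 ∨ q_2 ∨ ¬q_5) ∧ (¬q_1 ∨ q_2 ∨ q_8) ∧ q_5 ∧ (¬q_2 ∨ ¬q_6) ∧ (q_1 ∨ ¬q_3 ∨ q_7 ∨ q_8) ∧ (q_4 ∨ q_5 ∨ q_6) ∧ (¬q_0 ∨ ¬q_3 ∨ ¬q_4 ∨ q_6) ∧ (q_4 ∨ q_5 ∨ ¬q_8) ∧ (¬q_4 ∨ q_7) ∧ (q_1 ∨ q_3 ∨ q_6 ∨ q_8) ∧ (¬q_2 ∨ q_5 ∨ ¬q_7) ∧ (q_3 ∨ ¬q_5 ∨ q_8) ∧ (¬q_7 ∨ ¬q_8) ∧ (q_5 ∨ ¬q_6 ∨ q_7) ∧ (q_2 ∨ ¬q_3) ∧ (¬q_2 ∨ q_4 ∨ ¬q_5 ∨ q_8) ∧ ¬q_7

q_0: True; q_1: True; q_2: False; q_3: False; q_4: False; q_5: True; q_6: False; q_7: False; q_8: True

Unit clause (q_5) forces q_5 = True.
Unit clause (¬q_7) forces q_7 = False.
In (¬q_4 ∨ q_7) only ¬q_4 is left, so q_4 = False.
In (q_0 ∨ q_4) only q_0 is left, so q_0 = True.
Set q_1 = True.
Set q_2 = False.
  then (¬q_1 ∨ q_2 ∨ q_8) forces q_8 = True.
  then (q_2 ∨ ¬q_3) forces q_3 = False.
Set q_6 = False.
All clauses satisfied.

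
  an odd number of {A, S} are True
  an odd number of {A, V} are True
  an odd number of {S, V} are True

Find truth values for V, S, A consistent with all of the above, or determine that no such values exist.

The formula is unsatisfiable.

Adding constraints 1, 2, 3 mod 2: every variable appears an even number of times on the left, so the left side is 0.
But the right sides sum to 1 (mod 2). 0 ≠ 1 — the system is inconsistent.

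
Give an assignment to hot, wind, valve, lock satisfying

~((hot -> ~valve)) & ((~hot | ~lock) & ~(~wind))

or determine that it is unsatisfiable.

hot = True, wind = True, valve = True, lock = False

  ~((hot -> ~valve)) = True
    hot -> ~valve = False
      ~valve = False
  (~hot | ~lock) & ~(~wind) = True
    ~hot | ~lock = True
      ~hot = False
      ~lock = True
    ~(~wind) = True
      ~wind = False
Both conjuncts True, so the formula holds.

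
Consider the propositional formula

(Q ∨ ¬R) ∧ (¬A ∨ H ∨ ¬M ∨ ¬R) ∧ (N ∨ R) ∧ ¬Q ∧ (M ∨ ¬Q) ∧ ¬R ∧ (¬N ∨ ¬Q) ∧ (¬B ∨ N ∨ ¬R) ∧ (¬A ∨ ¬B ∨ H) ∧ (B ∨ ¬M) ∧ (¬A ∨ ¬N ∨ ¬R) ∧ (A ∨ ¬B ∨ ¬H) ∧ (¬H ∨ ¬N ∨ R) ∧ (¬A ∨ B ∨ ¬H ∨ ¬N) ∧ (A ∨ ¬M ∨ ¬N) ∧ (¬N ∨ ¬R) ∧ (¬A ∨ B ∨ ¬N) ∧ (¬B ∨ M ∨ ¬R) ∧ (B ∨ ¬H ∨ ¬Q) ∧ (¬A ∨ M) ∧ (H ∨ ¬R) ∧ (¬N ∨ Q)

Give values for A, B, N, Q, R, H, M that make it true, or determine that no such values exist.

Unsatisfiable

Case N = True:
  (¬Q) forces Q = False.
  Clause (¬N ∨ Q) is falsified — contradiction.
Case N = False:
  (N ∨ R) forces R = True.
  Clause (¬R) is falsified — contradiction.
Both cases fail, so the formula is unsatisfiable.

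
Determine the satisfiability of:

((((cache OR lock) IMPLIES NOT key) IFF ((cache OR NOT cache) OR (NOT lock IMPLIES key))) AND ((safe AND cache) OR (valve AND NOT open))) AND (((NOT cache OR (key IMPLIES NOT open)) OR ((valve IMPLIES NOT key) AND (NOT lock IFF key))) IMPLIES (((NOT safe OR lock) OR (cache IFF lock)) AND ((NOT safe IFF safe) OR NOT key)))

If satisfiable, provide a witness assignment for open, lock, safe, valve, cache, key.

open=T; lock=T; safe=T; valve=T; cache=T; key=F

  (((cache OR lock) IMPLIES NOT key) IFF ((cache OR NOT cache) OR (NOT lock IMPLIES key))) AND ((safe AND cache) OR (valve AND NOT open)) = True
    ((cache OR lock) IMPLIES NOT key) IFF ((cache OR NOT cache) OR (NOT lock IMPLIES key)) = True
      (cache OR lock) IMPLIES NOT key = True
        cache OR lock = True
        NOT key = True
      (cache OR NOT cache) OR (NOT lock IMPLIES key) = True
        cache OR NOT cache = True
          NOT cache = False
        NOT lock IMPLIES key = True
          NOT lock = False
    (safe AND cache) OR (valve AND NOT open) = True
      safe AND cache = True
      valve AND NOT open = False
        NOT open = False
  ((NOT cache OR (key IMPLIES NOT open)) OR ((valve IMPLIES NOT key) AND (NOT lock IFF key))) IMPLIES (((NOT safe OR lock) OR (cache IFF lock)) AND ((NOT safe IFF safe) OR NOT key)) = True
    (NOT cache OR (key IMPLIES NOT open)) OR ((valve IMPLIES NOT key) AND (NOT lock IFF key)) = True
      NOT cache OR (key IMPLIES NOT open) = True
        NOT cache = False
        key IMPLIES NOT open = True
          NOT open = False
      (valve IMPLIES NOT key) AND (NOT lock IFF key) = True
        valve IMPLIES NOT key = True
          NOT key = True
        NOT lock IFF key = True
          NOT lock = False
    ((NOT safe OR lock) OR (cache IFF lock)) AND ((NOT safe IFF safe) OR NOT key) = True
      (NOT safe OR lock) OR (cache IFF lock) = True
        NOT safe OR lock = True
          NOT safe = False
        cache IFF lock = True
      (NOT safe IFF safe) OR NOT key = True
        NOT safe IFF safe = False
          NOT safe = False
        NOT key = True
Both conjuncts True, so the formula holds.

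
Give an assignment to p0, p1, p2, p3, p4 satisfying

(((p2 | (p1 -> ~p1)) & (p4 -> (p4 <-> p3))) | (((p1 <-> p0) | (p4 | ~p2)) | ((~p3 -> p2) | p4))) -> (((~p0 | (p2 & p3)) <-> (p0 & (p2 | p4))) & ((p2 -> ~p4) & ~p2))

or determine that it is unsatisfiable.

p0 = True, p1 = True, p2 = False, p3 = True, p4 = False

  (((p2 | (p1 -> ~p1)) & (p4 -> (p4 <-> p3))) | (((p1 <-> p0) | (p4 | ~p2)) | ((~p3 -> p2) | p4))) -> (((~p0 | (p2 & p3)) <-> (p0 & (p2 | p4))) & ((p2 -> ~p4) & ~p2)) = True
    ((p2 | (p1 -> ~p1)) & (p4 -> (p4 <-> p3))) | (((p1 <-> p0) | (p4 | ~p2)) | ((~p3 -> p2) | p4)) = True
      (p2 | (p1 -> ~p1)) & (p4 -> (p4 <-> p3)) = False
        p2 | (p1 -> ~p1) = False
          p1 -> ~p1 = False
            ~p1 = False
        p4 -> (p4 <-> p3) = True
          p4 <-> p3 = False
      ((p1 <-> p0) | (p4 | ~p2)) | ((~p3 -> p2) | p4) = True
        (p1 <-> p0) | (p4 | ~p2) = True
          p1 <-> p0 = True
          p4 | ~p2 = True
            ~p2 = True
        (~p3 -> p2) | p4 = True
          ~p3 -> p2 = True
            ~p3 = False
    ((~p0 | (p2 & p3)) <-> (p0 & (p2 | p4))) & ((p2 -> ~p4) & ~p2) = True
      (~p0 | (p2 & p3)) <-> (p0 & (p2 | p4)) = True
        ~p0 | (p2 & p3) = False
          ~p0 = False
          p2 & p3 = False
        p0 & (p2 | p4) = False
          p2 | p4 = False
      (p2 -> ~p4) & ~p2 = True
        p2 -> ~p4 = True
          ~p4 = True
        ~p2 = True
The formula evaluates to True.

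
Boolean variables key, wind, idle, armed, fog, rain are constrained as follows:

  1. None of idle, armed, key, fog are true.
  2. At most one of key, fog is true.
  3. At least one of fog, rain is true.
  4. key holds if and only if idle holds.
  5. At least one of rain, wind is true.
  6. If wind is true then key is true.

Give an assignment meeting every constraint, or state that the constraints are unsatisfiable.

key = False, wind = False, idle = False, armed = False, fog = False, rain = True

  (1) {idle, armed, key, fog}: 0 true — none ✓
  (2) {key, fog}: 0 true — at most one ✓
  (3) {fog, rain}: 1 true — at least one ✓
  (4) key=F, idle=F — same ✓
  (5) {rain, wind}: 1 true — at least one ✓
  (6) wind=F ⇒ key: vacuous ✓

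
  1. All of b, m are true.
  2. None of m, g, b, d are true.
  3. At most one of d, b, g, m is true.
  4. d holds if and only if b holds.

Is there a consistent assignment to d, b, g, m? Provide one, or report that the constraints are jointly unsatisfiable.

The formula is unsatisfiable.

Case b = True:
  Constraint (2) is violated (b=T) — contradiction.
Case b = False:
  Constraint (1) is violated (b=F) — contradiction.
Both cases fail — unsatisfiable.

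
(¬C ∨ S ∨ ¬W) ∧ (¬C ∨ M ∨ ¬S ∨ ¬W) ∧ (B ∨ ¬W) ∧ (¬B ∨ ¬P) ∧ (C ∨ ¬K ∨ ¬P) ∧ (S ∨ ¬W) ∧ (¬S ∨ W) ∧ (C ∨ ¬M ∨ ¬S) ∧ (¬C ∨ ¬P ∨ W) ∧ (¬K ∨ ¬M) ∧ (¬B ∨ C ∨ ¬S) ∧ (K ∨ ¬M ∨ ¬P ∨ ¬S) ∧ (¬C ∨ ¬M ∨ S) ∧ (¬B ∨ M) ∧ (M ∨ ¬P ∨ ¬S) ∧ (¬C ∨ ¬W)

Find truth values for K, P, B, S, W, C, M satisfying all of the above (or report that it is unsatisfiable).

K = False, P = True, B = False, S = False, W = False, C = False, M = True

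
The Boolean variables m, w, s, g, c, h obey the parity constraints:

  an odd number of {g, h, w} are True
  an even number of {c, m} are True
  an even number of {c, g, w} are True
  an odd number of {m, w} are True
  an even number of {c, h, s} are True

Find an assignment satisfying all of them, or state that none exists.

m=F; w=T; s=T; g=T; c=F; h=T

{g, h, w}: 3 true → odd ✓
{c, m}: 0 true → even ✓
{c, g, w}: 2 true → even ✓
{m, w}: 1 true → odd ✓
{c, h, s}: 2 true → even ✓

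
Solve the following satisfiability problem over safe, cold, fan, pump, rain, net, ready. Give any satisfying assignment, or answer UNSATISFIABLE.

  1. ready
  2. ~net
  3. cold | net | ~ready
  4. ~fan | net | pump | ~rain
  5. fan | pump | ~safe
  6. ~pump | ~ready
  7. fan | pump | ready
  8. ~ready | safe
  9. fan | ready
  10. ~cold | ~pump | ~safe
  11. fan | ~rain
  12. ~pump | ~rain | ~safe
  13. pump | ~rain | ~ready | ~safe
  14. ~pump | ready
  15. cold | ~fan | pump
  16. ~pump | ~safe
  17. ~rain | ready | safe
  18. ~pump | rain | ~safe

safe=T, cold=T, fan=T, pump=F, rain=F, net=F, ready=T

Unit clause (ready) forces ready = True.
Unit clause (~net) forces net = False.
In (cold | net | ~ready) only cold is left, so cold = True.
In (~pump | ~ready) only ~pump is left, so pump = False.
In (~ready | safe) only safe is left, so safe = True.
In (pump | ~rain | ~ready | ~safe) only ~rain is left, so rain = False.
In (fan | pump | ~safe) only fan is left, so fan = True.
All clauses satisfied.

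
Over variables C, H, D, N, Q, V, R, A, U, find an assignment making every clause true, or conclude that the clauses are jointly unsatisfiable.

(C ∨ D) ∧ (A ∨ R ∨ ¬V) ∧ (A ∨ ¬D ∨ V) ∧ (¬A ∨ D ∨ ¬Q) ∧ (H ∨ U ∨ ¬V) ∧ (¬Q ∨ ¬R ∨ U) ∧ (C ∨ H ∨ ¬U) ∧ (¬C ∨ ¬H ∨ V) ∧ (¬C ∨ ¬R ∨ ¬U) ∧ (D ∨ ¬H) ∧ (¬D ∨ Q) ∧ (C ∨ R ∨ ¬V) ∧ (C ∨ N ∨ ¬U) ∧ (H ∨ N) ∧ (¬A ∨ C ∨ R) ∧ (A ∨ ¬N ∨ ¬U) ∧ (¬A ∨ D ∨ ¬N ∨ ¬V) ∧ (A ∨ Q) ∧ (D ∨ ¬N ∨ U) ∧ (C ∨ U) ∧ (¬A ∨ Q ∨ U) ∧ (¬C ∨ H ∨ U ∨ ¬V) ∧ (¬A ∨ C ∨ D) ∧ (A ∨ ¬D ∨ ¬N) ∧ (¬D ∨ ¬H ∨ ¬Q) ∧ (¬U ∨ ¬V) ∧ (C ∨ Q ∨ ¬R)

Set C = True.
Try H = True:
  (¬C ∨ ¬H ∨ V) forces V = True.
  (D ∨ ¬H) forces D = True.
  (¬D ∨ Q) forces Q = True.
  clause (¬D ∨ ¬H ∨ ¬Q) is falsified — backtrack.
So H = False.
  then (H ∨ N) forces N = True.
Set D = False.
  then (D ∨ ¬N ∨ U) forces U = True.
  then (¬U ∨ ¬V) forces V = False.
  then (¬C ∨ ¬R ∨ ¬U) forces R = False.
  then (A ∨ ¬N ∨ ¬U) forces A = True.
  then (¬A ∨ D ∨ ¬Q) forces Q = False.
All clauses satisfied.

C = True, H = False, D = False, N = True, Q = False, V = False, R = False, A = True, U = True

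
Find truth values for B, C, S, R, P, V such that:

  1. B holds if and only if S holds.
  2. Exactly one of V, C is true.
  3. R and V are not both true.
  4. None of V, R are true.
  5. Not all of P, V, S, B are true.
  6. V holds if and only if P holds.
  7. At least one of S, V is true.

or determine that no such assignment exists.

B = True, C = True, S = True, R = False, P = False, V = False

  (1) B=T, S=T — same ✓
  (2) {V, C}: 1 true — exactly one ✓
  (3) R=F, V=F — not both ✓
  (4) {V, R}: 0 true — none ✓
  (5) {P, V, S, B}: 2/4 true — not all ✓
  (6) V=F, P=F — same ✓
  (7) {S, V}: 1 true — at least one ✓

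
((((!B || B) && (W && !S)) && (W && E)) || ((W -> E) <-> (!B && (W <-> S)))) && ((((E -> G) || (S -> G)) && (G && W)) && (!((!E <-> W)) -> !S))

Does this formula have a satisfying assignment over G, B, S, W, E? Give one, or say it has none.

G = True; B = True; S = False; W = True; E = True

  (((!B || B) && (W && !S)) && (W && E)) || ((W -> E) <-> (!B && (W <-> S))) = True
    ((!B || B) && (W && !S)) && (W && E) = True
      (!B || B) && (W && !S) = True
        !B || B = True
          !B = False
        W && !S = True
          !S = True
      W && E = True
    (W -> E) <-> (!B && (W <-> S)) = False
      W -> E = True
      !B && (W <-> S) = False
        !B = False
        W <-> S = False
  (((E -> G) || (S -> G)) && (G && W)) && (!((!E <-> W)) -> !S) = True
    ((E -> G) || (S -> G)) && (G && W) = True
      (E -> G) || (S -> G) = True
        E -> G = True
        S -> G = True
      G && W = True
    !((!E <-> W)) -> !S = True
      !((!E <-> W)) = True
        !E <-> W = False
          !E = False
      !S = True
Both conjuncts True, so the formula holds.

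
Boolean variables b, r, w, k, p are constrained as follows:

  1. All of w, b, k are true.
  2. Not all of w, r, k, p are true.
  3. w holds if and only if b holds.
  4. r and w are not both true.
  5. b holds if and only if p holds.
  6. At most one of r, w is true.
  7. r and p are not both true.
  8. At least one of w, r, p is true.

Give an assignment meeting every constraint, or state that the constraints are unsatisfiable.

b = True, r = False, w = True, k = True, p = True

  (1) {w, b, k}: all 3 true ✓
  (2) {w, r, k, p}: 3/4 true — not all ✓
  (3) w=T, b=T — same ✓
  (4) r=F, w=T — not both ✓
  (5) b=T, p=T — same ✓
  (6) {r, w}: 1 true — at most one ✓
  (7) r=F, p=T — not both ✓
  (8) {w, r, p}: 2 true — at least one ✓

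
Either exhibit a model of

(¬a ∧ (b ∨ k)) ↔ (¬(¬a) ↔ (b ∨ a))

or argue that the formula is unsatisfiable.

b=F; a=F; k=T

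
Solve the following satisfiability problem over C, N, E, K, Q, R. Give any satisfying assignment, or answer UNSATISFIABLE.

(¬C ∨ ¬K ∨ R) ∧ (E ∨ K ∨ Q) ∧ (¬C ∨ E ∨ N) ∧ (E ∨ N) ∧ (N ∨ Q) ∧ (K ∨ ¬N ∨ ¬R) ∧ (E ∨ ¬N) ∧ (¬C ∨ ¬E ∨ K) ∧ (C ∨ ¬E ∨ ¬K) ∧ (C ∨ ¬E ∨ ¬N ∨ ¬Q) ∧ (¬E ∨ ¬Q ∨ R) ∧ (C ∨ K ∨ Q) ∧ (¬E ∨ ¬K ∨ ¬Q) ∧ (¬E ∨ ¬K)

C: False, N: False, E: True, K: False, Q: True, R: True

Set C = False.
Try N = True:
  (E ∨ ¬N) forces E = True.
  (C ∨ ¬E ∨ ¬K) forces K = False.
  (K ∨ ¬N ∨ ¬R) forces R = False.
  (C ∨ ¬E ∨ ¬N ∨ ¬Q) forces Q = False.
  clause (C ∨ K ∨ Q) is falsified — backtrack.
So N = False.
  then (E ∨ N) forces E = True.
  then (N ∨ Q) forces Q = True.
  then (C ∨ ¬E ∨ ¬K) forces K = False.
  then (¬E ∨ ¬Q ∨ R) forces R = True.
All clauses satisfied.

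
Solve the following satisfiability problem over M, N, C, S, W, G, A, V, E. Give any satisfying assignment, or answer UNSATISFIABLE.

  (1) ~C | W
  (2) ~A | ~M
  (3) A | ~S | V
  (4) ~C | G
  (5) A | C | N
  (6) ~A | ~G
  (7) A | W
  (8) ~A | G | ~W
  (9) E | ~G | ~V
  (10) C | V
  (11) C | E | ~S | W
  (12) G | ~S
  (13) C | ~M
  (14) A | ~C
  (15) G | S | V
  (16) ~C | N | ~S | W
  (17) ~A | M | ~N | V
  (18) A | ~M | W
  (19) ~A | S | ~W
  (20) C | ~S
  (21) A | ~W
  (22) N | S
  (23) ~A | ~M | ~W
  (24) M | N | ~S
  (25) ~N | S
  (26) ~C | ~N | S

Case S = True:
  (G | ~S) forces G = True.
  (~A | ~G) forces A = False.
  (A | ~S | V) forces V = True.
  (A | W) forces W = True.
  Clause (A | ~W) is falsified — contradiction.
Case S = False:
  (N | S) forces N = True.
  Clause (~N | S) is falsified — contradiction.
Both cases fail, so the formula is unsatisfiable.

Unsatisfiable — no assignment works.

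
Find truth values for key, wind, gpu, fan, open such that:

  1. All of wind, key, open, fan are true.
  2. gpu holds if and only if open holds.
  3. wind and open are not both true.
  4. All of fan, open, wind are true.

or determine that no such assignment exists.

No satisfying assignment exists.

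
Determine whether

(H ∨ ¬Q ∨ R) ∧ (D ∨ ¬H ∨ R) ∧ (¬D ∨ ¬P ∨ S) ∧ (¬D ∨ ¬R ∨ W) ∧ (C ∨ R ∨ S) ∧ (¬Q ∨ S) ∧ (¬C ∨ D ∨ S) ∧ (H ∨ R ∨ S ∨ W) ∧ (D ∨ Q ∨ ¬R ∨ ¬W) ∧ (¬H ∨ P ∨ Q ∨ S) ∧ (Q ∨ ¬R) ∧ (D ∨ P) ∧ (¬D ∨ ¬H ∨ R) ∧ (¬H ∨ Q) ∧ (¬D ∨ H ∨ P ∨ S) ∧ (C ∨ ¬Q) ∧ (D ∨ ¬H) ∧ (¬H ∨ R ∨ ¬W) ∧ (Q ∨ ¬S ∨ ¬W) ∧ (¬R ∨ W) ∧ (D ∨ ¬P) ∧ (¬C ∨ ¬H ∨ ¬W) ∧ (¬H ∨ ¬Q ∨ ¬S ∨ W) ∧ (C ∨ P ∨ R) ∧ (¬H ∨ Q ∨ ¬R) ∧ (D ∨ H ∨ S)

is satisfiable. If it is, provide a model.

S: True, R: False, C: True, P: False, W: False, D: True, Q: False, H: False

Set S = True.
Set R = False.
Set C = True.
Set P = False.
  then (D ∨ P) forces D = True.
  then (¬D ∨ ¬H ∨ R) forces H = False.
  then (H ∨ ¬Q ∨ R) forces Q = False.
  then (Q ∨ ¬S ∨ ¬W) forces W = False.
All clauses satisfied.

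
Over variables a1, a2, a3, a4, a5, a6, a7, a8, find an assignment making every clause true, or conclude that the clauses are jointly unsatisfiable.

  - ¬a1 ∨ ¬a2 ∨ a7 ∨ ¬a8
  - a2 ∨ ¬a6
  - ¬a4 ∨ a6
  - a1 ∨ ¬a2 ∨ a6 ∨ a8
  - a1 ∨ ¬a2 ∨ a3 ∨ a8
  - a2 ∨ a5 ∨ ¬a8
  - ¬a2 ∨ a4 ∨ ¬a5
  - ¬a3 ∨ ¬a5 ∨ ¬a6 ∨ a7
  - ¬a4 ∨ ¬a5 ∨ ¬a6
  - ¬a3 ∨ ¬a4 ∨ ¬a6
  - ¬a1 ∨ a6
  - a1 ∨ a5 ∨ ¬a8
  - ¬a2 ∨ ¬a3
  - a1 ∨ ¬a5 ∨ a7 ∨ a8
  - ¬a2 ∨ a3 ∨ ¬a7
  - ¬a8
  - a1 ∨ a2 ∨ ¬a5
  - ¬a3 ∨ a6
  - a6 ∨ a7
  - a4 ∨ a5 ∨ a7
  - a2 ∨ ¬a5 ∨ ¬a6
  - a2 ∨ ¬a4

Unit clause (¬a8) forces a8 = False.
Set a1 = True.
  then (¬a1 ∨ a6) forces a6 = True.
  then (a2 ∨ ¬a6) forces a2 = True.
  then (¬a2 ∨ ¬a3) forces a3 = False.
  then (¬a2 ∨ a3 ∨ ¬a7) forces a7 = False.
Try a4 = False:
  (¬a2 ∨ a4 ∨ ¬a5) forces a5 = False.
  clause (a4 ∨ a5 ∨ a7) is falsified — backtrack.
So a4 = True.
  then (¬a4 ∨ ¬a5 ∨ ¬a6) forces a5 = False.
All clauses satisfied.

a1=T; a2=T; a3=F; a4=T; a5=F; a6=T; a7=F; a8=F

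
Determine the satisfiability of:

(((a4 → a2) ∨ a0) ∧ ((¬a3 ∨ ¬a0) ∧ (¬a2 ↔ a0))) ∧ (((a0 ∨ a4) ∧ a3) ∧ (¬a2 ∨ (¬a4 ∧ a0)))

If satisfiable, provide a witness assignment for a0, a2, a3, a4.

Case a0 = True: the formula simplifies to (¬a3 ∧ ¬a2) ∧ (a3 ∧ (¬a2 ∨ ¬a4)).
  a3 = True: the conjunct ¬a3 is False.
  a3 = False: the conjunct a3 is False.
Case a0 = False: the formula simplifies to ((a4 → a2) ∧ a2) ∧ ((a4 ∧ a3) ∧ ¬a2).
  a2 = True: the conjunct ¬a2 is False.
  a2 = False: the conjunct a2 is False.
Both cases fail — unsatisfiable.

UNSATISFIABLE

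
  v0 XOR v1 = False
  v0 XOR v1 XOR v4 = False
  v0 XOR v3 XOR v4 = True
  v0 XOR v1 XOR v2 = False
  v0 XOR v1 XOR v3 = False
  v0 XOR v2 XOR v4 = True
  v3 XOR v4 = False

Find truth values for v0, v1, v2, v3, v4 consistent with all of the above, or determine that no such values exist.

v0 = True; v1 = True; v2 = False; v3 = False; v4 = False

v0 XOR v1 = T XOR T = False ✓
v0 XOR v1 XOR v4 = T XOR T XOR F = False ✓
v0 XOR v3 XOR v4 = T XOR F XOR F = True ✓
v0 XOR v1 XOR v2 = T XOR T XOR F = False ✓
v0 XOR v1 XOR v3 = T XOR T XOR F = False ✓
v0 XOR v2 XOR v4 = T XOR F XOR F = True ✓
v3 XOR v4 = F XOR F = False ✓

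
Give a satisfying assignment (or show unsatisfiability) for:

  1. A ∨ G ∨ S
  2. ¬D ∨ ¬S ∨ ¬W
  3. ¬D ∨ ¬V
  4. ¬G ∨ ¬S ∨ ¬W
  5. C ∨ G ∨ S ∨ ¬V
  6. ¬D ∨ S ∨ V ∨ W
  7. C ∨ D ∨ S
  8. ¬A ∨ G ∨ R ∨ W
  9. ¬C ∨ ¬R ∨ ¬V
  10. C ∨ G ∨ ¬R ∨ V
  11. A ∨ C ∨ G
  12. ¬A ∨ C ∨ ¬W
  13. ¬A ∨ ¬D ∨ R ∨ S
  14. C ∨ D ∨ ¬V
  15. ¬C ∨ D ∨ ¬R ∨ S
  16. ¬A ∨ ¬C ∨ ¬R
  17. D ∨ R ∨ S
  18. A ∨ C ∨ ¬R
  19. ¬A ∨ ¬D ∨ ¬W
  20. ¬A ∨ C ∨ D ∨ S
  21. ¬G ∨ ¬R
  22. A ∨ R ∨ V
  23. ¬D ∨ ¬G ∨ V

D = False, V = True, W = False, R = False, G = False, S = True, C = True, A = False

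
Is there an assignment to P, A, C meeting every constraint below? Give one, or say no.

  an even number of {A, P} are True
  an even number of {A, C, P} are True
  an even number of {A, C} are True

P: False; A: False; C: False

{A, P}: 0 true → even ✓
{A, C, P}: 0 true → even ✓
{A, C}: 0 true → even ✓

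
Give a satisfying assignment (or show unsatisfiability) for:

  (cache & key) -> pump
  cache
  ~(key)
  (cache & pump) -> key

Unit clause (~key) forces key = False.
Unit clause (cache) forces cache = True.
In (~cache | key | ~pump) only ~pump is left, so pump = False.
All clauses satisfied.

cache=T, pump=F, key=F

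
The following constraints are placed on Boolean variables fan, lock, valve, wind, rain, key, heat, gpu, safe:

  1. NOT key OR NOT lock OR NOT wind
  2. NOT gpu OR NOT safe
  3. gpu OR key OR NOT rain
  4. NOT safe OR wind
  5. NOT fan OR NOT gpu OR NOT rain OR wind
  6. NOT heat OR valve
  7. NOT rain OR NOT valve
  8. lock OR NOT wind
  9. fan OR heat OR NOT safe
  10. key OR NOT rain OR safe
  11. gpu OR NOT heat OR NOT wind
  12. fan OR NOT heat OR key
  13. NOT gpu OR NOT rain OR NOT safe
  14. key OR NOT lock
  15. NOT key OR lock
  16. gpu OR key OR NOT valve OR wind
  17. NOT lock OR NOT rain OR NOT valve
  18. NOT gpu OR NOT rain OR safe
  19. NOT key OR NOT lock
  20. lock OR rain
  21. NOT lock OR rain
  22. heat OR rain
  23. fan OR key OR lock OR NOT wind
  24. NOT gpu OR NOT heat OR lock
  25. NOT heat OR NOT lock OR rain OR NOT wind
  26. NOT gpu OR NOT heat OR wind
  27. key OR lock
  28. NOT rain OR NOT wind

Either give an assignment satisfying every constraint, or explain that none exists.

Case key = True:
  (NOT key OR lock) forces lock = True.
  Clause (NOT key OR NOT lock) is falsified — contradiction.
Case key = False:
  (key OR NOT lock) forces lock = False.
  Clause (key OR lock) is falsified — contradiction.
Both cases fail, so the formula is unsatisfiable.

Unsatisfiable — no assignment works.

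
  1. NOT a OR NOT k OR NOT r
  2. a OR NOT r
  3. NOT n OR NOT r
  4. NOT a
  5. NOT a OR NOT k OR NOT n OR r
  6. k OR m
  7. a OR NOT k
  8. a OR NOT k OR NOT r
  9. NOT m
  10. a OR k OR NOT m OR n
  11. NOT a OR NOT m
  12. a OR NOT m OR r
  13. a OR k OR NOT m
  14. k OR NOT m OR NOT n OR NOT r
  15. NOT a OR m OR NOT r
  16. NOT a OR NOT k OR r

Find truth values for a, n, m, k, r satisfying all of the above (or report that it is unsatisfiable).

No satisfying assignment exists.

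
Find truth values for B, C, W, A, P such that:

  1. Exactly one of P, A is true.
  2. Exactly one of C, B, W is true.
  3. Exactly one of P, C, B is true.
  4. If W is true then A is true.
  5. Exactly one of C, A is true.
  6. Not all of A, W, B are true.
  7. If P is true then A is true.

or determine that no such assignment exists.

B = True; C = False; W = False; A = True; P = False

  (1) {P, A}: 1 true — exactly one ✓
  (2) {C, B, W}: 1 true — exactly one ✓
  (3) {P, C, B}: 1 true — exactly one ✓
  (4) W=F ⇒ A: vacuous ✓
  (5) {C, A}: 1 true — exactly one ✓
  (6) {A, W, B}: 2/3 true — not all ✓
  (7) P=F ⇒ A: vacuous ✓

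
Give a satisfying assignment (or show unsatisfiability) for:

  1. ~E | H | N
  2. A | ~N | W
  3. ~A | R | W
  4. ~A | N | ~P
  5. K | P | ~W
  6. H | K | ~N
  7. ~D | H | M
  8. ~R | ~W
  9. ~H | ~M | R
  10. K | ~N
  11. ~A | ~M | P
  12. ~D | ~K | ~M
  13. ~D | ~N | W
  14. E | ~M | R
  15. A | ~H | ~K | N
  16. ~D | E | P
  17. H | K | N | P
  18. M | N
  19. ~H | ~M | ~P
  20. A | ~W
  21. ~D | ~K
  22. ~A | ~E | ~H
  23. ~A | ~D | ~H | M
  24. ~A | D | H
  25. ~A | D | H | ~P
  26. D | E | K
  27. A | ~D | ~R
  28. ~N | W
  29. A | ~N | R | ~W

M = True; P = True; D = False; R = True; A = False; W = False; H = False; N = False; E = False; K = True

Set M = True.
Set P = True.
  then (~H | ~M | ~P) forces H = False.
Set D = False.
  then (~A | D | H) forces A = False.
  then (A | ~W) forces W = False.
  then (~N | W) forces N = False.
  then (~E | H | N) forces E = False.
  then (E | ~M | R) forces R = True.
  then (D | E | K) forces K = True.
All clauses satisfied.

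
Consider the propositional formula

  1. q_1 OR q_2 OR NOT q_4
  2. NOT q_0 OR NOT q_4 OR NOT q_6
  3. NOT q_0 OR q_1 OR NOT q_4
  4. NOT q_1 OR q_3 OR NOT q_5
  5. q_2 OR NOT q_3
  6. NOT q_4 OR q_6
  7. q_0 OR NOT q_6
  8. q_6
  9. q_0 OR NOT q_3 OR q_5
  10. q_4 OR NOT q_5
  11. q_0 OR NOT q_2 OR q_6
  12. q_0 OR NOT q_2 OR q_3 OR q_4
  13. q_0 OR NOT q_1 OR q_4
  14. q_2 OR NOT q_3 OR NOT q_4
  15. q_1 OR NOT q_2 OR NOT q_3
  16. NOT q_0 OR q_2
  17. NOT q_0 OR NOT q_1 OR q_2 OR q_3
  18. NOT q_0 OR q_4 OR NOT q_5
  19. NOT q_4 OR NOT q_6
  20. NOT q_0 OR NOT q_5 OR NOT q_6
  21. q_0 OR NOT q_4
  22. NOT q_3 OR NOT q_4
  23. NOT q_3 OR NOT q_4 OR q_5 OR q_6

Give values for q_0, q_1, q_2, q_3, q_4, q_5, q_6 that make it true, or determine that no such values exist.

q_0=T, q_1=T, q_2=T, q_3=T, q_4=F, q_5=F, q_6=T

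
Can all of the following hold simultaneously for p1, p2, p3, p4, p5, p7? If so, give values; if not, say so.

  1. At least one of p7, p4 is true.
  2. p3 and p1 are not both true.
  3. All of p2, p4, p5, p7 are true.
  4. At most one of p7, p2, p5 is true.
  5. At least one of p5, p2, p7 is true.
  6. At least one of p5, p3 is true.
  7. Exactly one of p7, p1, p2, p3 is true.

No satisfying assignment exists.

Case p5 = True:
  (3) forces p2 = True.
  Constraint (4) is violated (p2=T, p5=T) — contradiction.
Case p5 = False:
  Constraint (3) is violated (p5=F) — contradiction.
Both cases fail — unsatisfiable.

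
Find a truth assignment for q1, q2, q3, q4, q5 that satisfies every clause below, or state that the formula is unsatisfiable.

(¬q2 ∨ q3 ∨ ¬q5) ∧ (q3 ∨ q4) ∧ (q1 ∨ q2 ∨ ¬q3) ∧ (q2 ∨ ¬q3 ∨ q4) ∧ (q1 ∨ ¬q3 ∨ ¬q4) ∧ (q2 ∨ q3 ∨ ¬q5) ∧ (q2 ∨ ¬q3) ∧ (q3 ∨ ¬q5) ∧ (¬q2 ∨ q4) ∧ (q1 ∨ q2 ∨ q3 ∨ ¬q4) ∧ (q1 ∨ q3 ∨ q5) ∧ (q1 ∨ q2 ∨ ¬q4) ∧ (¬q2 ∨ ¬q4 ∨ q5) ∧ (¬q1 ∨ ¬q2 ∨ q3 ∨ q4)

q1: True, q2: True, q3: True, q4: True, q5: True

Set q1 = True.
Set q2 = True.
  then (¬q2 ∨ q4) forces q4 = True.
  then (¬q2 ∨ ¬q4 ∨ q5) forces q5 = True.
  then (¬q2 ∨ q3 ∨ ¬q5) forces q3 = True.
All clauses satisfied.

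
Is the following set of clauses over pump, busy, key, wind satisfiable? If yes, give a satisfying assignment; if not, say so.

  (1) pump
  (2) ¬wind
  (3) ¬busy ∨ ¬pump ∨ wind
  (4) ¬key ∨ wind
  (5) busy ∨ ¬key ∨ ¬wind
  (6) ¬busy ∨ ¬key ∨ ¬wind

Unit clause (pump) forces pump = True.
Unit clause (¬wind) forces wind = False.
In (¬busy ∨ ¬pump ∨ wind) only ¬busy is left, so busy = False.
In (¬key ∨ wind) only ¬key is left, so key = False.
All clauses satisfied.

pump=T, busy=F, key=F, wind=F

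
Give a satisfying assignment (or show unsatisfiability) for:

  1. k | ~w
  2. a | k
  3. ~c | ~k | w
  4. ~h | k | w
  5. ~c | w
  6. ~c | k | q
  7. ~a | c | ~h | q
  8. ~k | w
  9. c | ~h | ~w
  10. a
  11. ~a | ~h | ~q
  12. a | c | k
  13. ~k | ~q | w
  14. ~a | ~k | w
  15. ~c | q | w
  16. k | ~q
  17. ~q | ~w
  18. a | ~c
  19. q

UNSATISFIABLE

Case a = True:
  (q) forces q = True.
  (~a | ~h | ~q) forces h = False.
  (k | ~q) forces k = True.
  (~k | w) forces w = True.
  Clause (~q | ~w) is falsified — contradiction.
Case a = False:
  Clause (a) is falsified — contradiction.
Both cases fail, so the formula is unsatisfiable.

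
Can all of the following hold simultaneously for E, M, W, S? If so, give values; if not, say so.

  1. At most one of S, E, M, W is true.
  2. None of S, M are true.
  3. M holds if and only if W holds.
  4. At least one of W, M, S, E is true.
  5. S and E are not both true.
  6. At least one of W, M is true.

The formula is unsatisfiable.

Case M = True:
  Constraint (2) is violated (M=T) — contradiction.
Case M = False:
  (2) forces S = False.
  (3) with M=F forces W = False.
  Constraint (6) is violated (W=F, M=F) — contradiction.
Both cases fail — unsatisfiable.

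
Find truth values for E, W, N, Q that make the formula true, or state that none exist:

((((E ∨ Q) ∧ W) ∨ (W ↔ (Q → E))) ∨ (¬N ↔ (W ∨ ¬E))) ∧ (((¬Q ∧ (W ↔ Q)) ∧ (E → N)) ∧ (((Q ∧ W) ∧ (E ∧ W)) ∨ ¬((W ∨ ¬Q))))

The formula is unsatisfiable.

Case Q = True: the conjunct ¬Q is False.
Case Q = False: the conjunct ((Q ∧ W) ∧ (E ∧ W)) ∨ ¬((W ∨ ¬Q)) becomes (False ∧ (E ∧ W)) ∨ ¬True = False.
Both cases fail — unsatisfiable.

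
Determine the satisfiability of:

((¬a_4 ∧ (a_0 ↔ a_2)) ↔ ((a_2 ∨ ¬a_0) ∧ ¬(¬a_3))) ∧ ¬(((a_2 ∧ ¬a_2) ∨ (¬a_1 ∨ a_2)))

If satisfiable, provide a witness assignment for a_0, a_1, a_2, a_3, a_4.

a_0: False; a_1: True; a_2: False; a_3: True; a_4: False

  (¬a_4 ∧ (a_0 ↔ a_2)) ↔ ((a_2 ∨ ¬a_0) ∧ ¬(¬a_3)) = True
    ¬a_4 ∧ (a_0 ↔ a_2) = True
      ¬a_4 = True
      a_0 ↔ a_2 = True
    (a_2 ∨ ¬a_0) ∧ ¬(¬a_3) = True
      a_2 ∨ ¬a_0 = True
        ¬a_0 = True
      ¬(¬a_3) = True
        ¬a_3 = False
  ¬(((a_2 ∧ ¬a_2) ∨ (¬a_1 ∨ a_2))) = True
    (a_2 ∧ ¬a_2) ∨ (¬a_1 ∨ a_2) = False
      a_2 ∧ ¬a_2 = False
        ¬a_2 = True
      ¬a_1 ∨ a_2 = False
        ¬a_1 = False
Both conjuncts True, so the formula holds.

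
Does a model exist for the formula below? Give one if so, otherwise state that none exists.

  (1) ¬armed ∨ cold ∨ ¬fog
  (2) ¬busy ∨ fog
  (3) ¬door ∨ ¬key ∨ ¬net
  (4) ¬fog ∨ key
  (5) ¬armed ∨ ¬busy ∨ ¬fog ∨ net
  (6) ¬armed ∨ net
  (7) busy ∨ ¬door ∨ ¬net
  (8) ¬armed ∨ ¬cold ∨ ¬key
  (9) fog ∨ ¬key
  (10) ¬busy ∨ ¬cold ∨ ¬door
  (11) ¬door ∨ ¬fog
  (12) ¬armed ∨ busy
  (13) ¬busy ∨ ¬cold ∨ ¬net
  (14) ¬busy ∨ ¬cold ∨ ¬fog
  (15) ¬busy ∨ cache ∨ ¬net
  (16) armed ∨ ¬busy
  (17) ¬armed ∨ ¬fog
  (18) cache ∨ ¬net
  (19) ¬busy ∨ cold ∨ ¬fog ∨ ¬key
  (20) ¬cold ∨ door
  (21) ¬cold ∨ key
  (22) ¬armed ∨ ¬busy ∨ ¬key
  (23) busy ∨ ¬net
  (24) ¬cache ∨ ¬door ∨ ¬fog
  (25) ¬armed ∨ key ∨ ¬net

Try busy = True:
  (¬busy ∨ fog) forces fog = True.
  (¬fog ∨ key) forces key = True.
  (¬door ∨ ¬fog) forces door = False.
  (¬busy ∨ ¬cold ∨ ¬fog) forces cold = False.
  clause (¬busy ∨ cold ∨ ¬fog ∨ ¬key) is falsified — backtrack.
So busy = False.
  then (¬armed ∨ busy) forces armed = False.
  then (busy ∨ ¬net) forces net = False.
Set fog = False.
  then (fog ∨ ¬key) forces key = False.
  then (¬cold ∨ key) forces cold = False.
Set cache = False.
Set door = True.
All clauses satisfied.

busy=F; fog=F; cold=F; key=F; armed=F; cache=F; net=F; door=T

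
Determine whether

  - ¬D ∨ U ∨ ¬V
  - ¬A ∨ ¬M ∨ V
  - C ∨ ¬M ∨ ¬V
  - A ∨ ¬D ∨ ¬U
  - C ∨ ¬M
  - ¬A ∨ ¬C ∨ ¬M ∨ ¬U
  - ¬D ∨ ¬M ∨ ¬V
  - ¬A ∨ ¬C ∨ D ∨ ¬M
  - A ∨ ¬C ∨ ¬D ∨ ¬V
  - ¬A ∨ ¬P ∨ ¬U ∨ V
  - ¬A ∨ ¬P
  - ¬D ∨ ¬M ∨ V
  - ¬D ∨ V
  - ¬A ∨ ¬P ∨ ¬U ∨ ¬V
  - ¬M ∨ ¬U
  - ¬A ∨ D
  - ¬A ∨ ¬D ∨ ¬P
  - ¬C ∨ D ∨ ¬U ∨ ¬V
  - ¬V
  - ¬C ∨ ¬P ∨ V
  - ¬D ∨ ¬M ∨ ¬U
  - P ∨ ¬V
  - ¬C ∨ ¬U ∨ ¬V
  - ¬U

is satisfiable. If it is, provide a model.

C = False, A = False, P = False, M = False, D = False, V = False, U = False

Unit clause (¬V) forces V = False.
Unit clause (¬U) forces U = False.
In (¬D ∨ V) only ¬D is left, so D = False.
In (¬A ∨ D) only ¬A is left, so A = False.
Set C = False.
  then (C ∨ ¬M) forces M = False.
Set P = False.
All clauses satisfied.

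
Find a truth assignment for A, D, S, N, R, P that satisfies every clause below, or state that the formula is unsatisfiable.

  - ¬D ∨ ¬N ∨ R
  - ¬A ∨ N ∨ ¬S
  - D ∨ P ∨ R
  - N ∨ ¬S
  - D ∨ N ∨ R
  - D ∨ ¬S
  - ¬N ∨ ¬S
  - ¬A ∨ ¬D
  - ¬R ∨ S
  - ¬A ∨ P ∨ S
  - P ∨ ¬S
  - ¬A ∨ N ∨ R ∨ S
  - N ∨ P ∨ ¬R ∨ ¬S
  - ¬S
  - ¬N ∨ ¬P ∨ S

Unit clause (¬S) forces S = False.
In (¬R ∨ S) only ¬R is left, so R = False.
Try A = True:
  (¬A ∨ ¬D) forces D = False.
  (D ∨ P ∨ R) forces P = True.
  (D ∨ N ∨ R) forces N = True.
  clause (¬N ∨ ¬P ∨ S) is falsified — backtrack.
So A = False.
Try D = False:
  (D ∨ P ∨ R) forces P = True.
  (D ∨ N ∨ R) forces N = True.
  clause (¬N ∨ ¬P ∨ S) is falsified — backtrack.
So D = True.
  then (¬D ∨ ¬N ∨ R) forces N = False.
Set P = True.
All clauses satisfied.

A = False; D = True; S = False; N = False; R = False; P = True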